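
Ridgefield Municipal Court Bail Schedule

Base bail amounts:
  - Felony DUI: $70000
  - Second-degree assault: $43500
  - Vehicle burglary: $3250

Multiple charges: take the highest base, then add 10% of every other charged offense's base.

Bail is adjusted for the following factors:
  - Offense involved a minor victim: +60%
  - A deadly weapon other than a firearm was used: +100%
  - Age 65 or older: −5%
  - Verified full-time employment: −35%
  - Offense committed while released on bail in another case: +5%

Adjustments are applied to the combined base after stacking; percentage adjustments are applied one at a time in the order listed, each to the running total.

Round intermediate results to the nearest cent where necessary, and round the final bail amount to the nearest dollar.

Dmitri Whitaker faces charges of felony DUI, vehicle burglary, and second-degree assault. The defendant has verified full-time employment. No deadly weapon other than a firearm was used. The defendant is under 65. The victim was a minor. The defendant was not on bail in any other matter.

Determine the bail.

$77662

Base amounts from the schedule: felony DUI $70000; vehicle burglary $3250; second-degree assault $43500.
Stacking rule: highest base plus 10% of each additional charge. Highest is felony DUI at $70000. Additional: $3250 × 10% = $325; $43500 × 10% = $4350. Combined base = $70000 + $4675 = $74675.
Offense involved a minor victim (+60%): $74675 × 1.6 = $119480.
Verified full-time employment (−35%): $119480 × 0.65 = $77662.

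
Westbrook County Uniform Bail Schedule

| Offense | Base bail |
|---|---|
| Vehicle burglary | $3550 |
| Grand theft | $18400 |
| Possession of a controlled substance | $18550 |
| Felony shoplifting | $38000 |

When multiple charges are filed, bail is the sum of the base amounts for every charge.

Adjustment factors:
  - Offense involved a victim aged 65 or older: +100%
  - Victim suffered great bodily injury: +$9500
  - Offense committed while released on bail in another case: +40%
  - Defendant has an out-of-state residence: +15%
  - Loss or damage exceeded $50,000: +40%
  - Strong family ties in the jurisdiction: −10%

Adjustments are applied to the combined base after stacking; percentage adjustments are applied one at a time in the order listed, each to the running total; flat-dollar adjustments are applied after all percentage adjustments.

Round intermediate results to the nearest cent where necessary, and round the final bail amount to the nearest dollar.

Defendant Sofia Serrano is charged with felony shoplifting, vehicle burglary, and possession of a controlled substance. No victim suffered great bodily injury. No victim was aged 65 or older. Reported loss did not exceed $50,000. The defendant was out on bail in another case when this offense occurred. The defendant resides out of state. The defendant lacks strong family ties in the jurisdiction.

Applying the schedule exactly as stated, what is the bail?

$96761

Base amounts from the schedule: felony shoplifting $38000; vehicle burglary $3550; possession of a controlled substance $18550.
Stacking rule: sum of all bases. $38000 + $3550 + $18550 = $60100.
Offense committed while released on bail in another case (+40%): $60100 × 1.4 = $84140.
Defendant has an out-of-state residence (+15%): $84140 × 1.15 = $96761.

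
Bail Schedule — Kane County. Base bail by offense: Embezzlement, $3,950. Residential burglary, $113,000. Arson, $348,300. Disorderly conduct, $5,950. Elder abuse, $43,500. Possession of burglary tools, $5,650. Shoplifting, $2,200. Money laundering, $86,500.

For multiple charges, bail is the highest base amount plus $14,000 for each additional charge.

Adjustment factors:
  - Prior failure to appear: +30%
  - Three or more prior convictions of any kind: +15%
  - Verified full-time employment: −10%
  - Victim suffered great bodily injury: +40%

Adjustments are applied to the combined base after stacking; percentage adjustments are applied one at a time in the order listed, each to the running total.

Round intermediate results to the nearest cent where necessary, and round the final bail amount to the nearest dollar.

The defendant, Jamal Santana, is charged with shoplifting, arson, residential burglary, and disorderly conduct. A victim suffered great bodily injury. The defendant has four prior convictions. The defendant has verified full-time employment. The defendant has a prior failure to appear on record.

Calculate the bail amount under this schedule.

Base amounts from the schedule: shoplifting $2,200; arson $348,300; residential burglary $113,000; disorderly conduct $5,950.
Stacking rule: highest base plus $14,000 per additional charge. Highest is arson at $348,300; 3 additional charges → +$42,000. Combined base = $390,300.
Prior failure to appear (+30%): $390,300 × 1.3 = $507,390.
Three or more prior convictions of any kind (+15%): $507,390 × 1.15 = $583,498.50.
Verified full-time employment (−10%): $583,498.50 × 0.9 = $525,148.65.
Victim suffered great bodily injury (+40%): $525,148.65 × 1.4 = $735,208.11.
Rounded to the nearest dollar: $735,208.

$735,208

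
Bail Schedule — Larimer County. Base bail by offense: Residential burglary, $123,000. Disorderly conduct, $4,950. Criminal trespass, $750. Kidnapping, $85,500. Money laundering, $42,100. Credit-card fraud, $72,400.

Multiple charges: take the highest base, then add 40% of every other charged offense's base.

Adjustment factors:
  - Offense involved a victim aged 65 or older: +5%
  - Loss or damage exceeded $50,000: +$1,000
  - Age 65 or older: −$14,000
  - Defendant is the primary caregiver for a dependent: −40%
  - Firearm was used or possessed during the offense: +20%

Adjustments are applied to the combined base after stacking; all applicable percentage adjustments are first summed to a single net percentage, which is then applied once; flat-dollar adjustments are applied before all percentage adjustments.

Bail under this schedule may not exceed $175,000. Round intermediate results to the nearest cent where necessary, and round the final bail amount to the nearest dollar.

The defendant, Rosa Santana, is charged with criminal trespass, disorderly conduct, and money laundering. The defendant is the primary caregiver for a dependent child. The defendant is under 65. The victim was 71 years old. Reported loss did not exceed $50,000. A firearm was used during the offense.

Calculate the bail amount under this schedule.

$37,723

Base amounts from the schedule: criminal trespass $750; disorderly conduct $4,950; money laundering $42,100.
Stacking rule: highest base plus 40% of each additional charge. Highest is money laundering at $42,100. Additional: $750 × 40% = $300; $4,950 × 40% = $1,980. Combined base = $42,100 + $2,280 = $44,380.
Net percentage adjustment: +5% −40% +20% = −15%. $44,380 × 0.85 = $37,723.
$37,723 is within the $175,000 maximum.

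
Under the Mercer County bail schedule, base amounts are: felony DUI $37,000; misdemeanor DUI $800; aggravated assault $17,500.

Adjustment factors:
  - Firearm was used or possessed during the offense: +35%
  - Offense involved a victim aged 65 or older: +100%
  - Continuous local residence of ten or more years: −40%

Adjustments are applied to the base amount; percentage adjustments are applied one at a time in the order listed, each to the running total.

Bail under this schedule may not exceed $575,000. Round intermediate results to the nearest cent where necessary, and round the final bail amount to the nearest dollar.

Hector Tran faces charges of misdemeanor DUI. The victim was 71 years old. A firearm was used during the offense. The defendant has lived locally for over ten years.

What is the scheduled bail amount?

Base amounts from the schedule: misdemeanor DUI $800.
Single charge. Combined base = $800.
Firearm was used or possessed during the offense (+35%): $800 × 1.35 = $1,080.
Offense involved a victim aged 65 or older (+100%): $1,080 × 2 = $2,160.
Continuous local residence of ten or more years (−40%): $2,160 × 0.6 = $1,296.
$1,296 is within the $575,000 maximum.

$1,296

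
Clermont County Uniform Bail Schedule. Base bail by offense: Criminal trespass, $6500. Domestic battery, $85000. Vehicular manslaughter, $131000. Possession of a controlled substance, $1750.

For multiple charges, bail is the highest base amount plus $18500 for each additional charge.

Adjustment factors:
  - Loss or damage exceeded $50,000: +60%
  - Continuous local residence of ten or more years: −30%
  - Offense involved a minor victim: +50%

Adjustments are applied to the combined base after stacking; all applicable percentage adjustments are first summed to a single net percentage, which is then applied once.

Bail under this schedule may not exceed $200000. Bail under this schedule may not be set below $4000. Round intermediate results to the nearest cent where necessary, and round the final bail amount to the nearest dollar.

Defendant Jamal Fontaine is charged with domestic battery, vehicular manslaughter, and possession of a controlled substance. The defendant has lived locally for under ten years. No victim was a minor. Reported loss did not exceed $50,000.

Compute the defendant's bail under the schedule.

$168000

Base amounts from the schedule: domestic battery $85000; vehicular manslaughter $131000; possession of a controlled substance $1750.
Stacking rule: highest base plus $18500 per additional charge. Highest is vehicular manslaughter at $131000; 2 additional charges → +$37000. Combined base = $168000.
No adjustment factors apply to this defendant.
$168000 is within the $200000 maximum.
$168000 is at or above the $4000 minimum.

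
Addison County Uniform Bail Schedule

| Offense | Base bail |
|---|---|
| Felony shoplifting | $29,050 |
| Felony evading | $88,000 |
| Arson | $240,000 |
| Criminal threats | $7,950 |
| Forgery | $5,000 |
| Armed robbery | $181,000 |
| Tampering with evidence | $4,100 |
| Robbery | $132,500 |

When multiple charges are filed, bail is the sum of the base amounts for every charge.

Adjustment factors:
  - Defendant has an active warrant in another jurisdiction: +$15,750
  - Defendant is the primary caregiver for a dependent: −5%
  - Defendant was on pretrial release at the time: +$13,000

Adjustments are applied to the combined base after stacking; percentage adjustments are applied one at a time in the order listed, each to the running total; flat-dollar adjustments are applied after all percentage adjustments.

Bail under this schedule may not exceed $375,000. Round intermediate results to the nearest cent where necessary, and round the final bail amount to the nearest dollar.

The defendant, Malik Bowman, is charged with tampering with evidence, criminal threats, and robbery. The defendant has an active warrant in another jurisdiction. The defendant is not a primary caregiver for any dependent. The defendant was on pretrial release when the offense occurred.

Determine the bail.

Base amounts from the schedule: tampering with evidence $4,100; criminal threats $7,950; robbery $132,500.
Stacking rule: sum of all bases. $4,100 + $7,950 + $132,500 = $144,550.
Defendant has an active warrant in another jurisdiction (+$15,750 flat): $144,550 + $15,750 = $160,300.
Defendant was on pretrial release at the time (+$13,000 flat): $160,300 + $13,000 = $173,300.
$173,300 is within the $375,000 maximum.

$173,300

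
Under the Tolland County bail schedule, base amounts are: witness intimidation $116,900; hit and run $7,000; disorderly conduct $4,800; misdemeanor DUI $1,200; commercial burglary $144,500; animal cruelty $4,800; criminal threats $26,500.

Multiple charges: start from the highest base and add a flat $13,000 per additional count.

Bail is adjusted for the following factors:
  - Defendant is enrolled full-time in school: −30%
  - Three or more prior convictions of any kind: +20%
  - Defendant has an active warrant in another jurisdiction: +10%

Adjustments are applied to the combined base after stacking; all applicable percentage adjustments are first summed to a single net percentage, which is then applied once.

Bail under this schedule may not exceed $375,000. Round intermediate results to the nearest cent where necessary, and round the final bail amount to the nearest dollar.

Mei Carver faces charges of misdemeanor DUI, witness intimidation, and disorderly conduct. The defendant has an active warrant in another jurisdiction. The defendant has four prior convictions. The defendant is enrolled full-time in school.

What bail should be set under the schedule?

Base amounts from the schedule: misdemeanor DUI $1,200; witness intimidation $116,900; disorderly conduct $4,800.
Stacking rule: highest base plus $13,000 per additional charge. Highest is witness intimidation at $116,900; 2 additional charges → +$26,000. Combined base = $142,900.
Net percentage adjustment: −30% +20% +10% = +0%. $142,900 × 1 = $142,900.
$142,900 is within the $375,000 maximum.

$142,900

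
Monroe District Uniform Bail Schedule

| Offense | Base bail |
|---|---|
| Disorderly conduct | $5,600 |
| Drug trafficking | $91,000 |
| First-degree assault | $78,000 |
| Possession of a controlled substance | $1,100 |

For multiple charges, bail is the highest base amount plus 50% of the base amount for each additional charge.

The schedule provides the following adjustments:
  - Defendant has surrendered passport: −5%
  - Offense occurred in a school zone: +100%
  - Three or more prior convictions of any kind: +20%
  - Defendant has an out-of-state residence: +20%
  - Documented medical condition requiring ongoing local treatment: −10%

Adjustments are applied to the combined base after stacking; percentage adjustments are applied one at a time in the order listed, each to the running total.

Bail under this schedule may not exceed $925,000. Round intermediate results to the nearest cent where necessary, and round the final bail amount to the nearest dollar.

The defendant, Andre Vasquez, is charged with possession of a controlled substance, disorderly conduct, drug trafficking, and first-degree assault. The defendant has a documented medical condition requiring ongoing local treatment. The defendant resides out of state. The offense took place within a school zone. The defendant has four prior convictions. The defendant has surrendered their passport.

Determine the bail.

$328,361

Base amounts from the schedule: possession of a controlled substance $1,100; disorderly conduct $5,600; drug trafficking $91,000; first-degree assault $78,000.
Stacking rule: highest base plus 50% of each additional charge. Highest is drug trafficking at $91,000. Additional: $1,100 × 50% = $550; $5,600 × 50% = $2,800; $78,000 × 50% = $39,000. Combined base = $91,000 + $42,350 = $133,350.
Defendant has surrendered passport (−5%): $133,350 × 0.95 = $126,682.50.
Offense occurred in a school zone (+100%): $126,682.50 × 2 = $253,365.
Three or more prior convictions of any kind (+20%): $253,365 × 1.2 = $304,038.
Defendant has an out-of-state residence (+20%): $304,038 × 1.2 = $364,845.60.
Documented medical condition requiring ongoing local treatment (−10%): $364,845.60 × 0.9 = $328,361.04.
$328,361.04 is within the $925,000 maximum.
Rounded to the nearest dollar: $328,361.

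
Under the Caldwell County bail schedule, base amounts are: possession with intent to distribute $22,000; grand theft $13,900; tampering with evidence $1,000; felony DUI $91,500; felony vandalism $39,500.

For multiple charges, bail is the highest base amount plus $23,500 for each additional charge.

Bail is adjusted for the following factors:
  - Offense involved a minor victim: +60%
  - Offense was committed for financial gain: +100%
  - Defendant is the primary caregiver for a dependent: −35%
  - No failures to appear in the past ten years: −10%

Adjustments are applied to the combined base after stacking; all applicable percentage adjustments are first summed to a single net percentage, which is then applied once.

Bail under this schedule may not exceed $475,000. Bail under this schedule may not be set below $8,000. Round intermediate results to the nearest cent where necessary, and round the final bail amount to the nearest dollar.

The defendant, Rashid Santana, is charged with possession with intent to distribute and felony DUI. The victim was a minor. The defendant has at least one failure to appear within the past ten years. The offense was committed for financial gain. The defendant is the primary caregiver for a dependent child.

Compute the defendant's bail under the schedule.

$258,750

Base amounts from the schedule: possession with intent to distribute $22,000; felony DUI $91,500.
Stacking rule: highest base plus $23,500 per additional charge. Highest is felony DUI at $91,500; 1 additional charge → +$23,500. Combined base = $115,000.
Net percentage adjustment: +60% +100% −35% = +125%. $115,000 × 2.25 = $258,750.
$258,750 is within the $475,000 maximum.
$258,750 is at or above the $8,000 minimum.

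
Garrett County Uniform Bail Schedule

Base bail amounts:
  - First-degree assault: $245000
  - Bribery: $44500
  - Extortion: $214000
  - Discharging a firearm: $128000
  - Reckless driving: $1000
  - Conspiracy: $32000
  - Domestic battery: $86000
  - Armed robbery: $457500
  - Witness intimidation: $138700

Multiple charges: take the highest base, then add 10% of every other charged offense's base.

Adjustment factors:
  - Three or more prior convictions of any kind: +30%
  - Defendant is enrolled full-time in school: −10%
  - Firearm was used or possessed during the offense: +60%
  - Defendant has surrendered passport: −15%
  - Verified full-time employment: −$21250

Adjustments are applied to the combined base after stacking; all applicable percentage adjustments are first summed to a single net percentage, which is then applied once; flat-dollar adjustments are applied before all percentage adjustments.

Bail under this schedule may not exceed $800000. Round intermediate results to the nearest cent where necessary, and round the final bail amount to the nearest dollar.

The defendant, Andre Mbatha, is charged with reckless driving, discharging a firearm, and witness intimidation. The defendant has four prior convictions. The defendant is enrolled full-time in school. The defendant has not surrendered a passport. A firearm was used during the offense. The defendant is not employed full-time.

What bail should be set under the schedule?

$272880

Base amounts from the schedule: reckless driving $1000; discharging a firearm $128000; witness intimidation $138700.
Stacking rule: highest base plus 10% of each additional charge. Highest is witness intimidation at $138700. Additional: $1000 × 10% = $100; $128000 × 10% = $12800. Combined base = $138700 + $12900 = $151600.
Net percentage adjustment: +30% −10% +60% = +80%. $151600 × 1.8 = $272880.
$272880 is within the $800000 maximum.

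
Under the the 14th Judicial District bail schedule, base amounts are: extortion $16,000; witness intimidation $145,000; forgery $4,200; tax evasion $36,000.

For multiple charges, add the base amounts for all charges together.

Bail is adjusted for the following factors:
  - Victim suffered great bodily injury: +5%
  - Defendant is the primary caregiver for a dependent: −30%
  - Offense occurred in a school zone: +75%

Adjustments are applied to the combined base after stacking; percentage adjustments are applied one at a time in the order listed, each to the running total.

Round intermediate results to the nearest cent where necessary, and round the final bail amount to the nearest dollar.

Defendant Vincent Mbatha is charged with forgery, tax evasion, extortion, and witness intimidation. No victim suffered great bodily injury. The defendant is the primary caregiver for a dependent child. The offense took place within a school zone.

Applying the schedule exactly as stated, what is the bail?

Base amounts from the schedule: forgery $4,200; tax evasion $36,000; extortion $16,000; witness intimidation $145,000.
Stacking rule: sum of all bases. $4,200 + $36,000 + $16,000 + $145,000 = $201,200.
Defendant is the primary caregiver for a dependent (−30%): $201,200 × 0.7 = $140,840.
Offense occurred in a school zone (+75%): $140,840 × 1.75 = $246,470.

$246,470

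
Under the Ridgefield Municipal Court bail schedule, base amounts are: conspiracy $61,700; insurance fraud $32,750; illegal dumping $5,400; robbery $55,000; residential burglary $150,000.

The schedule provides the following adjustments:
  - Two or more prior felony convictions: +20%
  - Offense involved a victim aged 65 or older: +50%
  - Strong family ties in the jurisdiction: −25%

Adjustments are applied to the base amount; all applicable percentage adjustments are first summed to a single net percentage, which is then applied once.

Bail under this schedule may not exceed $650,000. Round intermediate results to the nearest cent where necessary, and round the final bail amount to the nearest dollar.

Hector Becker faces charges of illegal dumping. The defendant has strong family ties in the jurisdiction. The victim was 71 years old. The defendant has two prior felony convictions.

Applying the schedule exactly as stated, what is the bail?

Base amounts from the schedule: illegal dumping $5,400.
Single charge. Combined base = $5,400.
Net percentage adjustment: +20% +50% −25% = +45%. $5,400 × 1.45 = $7,830.
$7,830 is within the $650,000 maximum.

$7,830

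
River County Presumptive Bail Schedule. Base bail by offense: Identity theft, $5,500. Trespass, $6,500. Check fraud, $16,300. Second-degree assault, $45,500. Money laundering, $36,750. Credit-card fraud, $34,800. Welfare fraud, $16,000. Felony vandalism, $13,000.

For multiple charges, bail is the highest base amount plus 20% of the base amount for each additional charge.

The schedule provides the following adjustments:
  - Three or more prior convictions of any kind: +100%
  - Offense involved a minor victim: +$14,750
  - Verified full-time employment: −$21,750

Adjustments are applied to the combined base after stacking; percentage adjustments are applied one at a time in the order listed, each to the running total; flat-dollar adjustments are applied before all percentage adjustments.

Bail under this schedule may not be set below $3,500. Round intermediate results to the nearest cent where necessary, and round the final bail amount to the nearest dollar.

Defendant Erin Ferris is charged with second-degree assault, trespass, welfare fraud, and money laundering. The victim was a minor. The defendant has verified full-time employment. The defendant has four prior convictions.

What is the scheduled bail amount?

Base amounts from the schedule: second-degree assault $45,500; trespass $6,500; welfare fraud $16,000; money laundering $36,750.
Stacking rule: highest base plus 20% of each additional charge. Highest is second-degree assault at $45,500. Additional: $6,500 × 20% = $1,300; $16,000 × 20% = $3,200; $36,750 × 20% = $7,350. Combined base = $45,500 + $11,850 = $57,350.
Offense involved a minor victim (+$14,750 flat): $57,350 + $14,750 = $72,100.
Verified full-time employment (−$21,750 flat): $72,100 − $21,750 = $50,350.
Three or more prior convictions of any kind (+100%): $50,350 × 2 = $100,700.
$100,700 is at or above the $3,500 minimum.

$100,700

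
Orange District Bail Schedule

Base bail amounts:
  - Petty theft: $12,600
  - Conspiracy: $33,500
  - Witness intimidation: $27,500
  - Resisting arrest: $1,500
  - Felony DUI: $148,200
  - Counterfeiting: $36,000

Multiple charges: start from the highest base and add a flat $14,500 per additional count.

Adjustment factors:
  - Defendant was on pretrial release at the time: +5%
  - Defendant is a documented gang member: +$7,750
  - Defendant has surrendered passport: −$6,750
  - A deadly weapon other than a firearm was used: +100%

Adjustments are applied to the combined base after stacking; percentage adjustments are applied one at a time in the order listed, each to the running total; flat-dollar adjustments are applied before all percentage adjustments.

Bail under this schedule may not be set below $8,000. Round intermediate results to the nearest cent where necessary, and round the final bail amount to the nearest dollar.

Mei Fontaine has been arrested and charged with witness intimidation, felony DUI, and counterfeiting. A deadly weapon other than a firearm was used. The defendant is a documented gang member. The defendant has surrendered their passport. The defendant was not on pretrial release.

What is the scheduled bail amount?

Base amounts from the schedule: witness intimidation $27,500; felony DUI $148,200; counterfeiting $36,000.
Stacking rule: highest base plus $14,500 per additional charge. Highest is felony DUI at $148,200; 2 additional charges → +$29,000. Combined base = $177,200.
Defendant is a documented gang member (+$7,750 flat): $177,200 + $7,750 = $184,950.
Defendant has surrendered passport (−$6,750 flat): $184,950 − $6,750 = $178,200.
A deadly weapon other than a firearm was used (+100%): $178,200 × 2 = $356,400.
$356,400 is at or above the $8,000 minimum.

$356,400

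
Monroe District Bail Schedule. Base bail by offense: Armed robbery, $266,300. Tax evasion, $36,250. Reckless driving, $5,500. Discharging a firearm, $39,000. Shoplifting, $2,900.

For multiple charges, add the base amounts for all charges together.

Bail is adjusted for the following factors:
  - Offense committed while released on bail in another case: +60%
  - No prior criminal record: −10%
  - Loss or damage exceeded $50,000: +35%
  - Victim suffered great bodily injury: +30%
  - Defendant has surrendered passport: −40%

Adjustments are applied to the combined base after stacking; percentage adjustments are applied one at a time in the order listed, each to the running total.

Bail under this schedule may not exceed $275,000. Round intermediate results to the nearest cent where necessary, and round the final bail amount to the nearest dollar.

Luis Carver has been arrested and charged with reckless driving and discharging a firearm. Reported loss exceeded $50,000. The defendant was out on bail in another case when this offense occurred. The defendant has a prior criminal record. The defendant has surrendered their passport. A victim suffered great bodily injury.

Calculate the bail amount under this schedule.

Base amounts from the schedule: reckless driving $5,500; discharging a firearm $39,000.
Stacking rule: sum of all bases. $5,500 + $39,000 = $44,500.
Offense committed while released on bail in another case (+60%): $44,500 × 1.6 = $71,200.
Loss or damage exceeded $50,000 (+35%): $71,200 × 1.35 = $96,120.
Victim suffered great bodily injury (+30%): $96,120 × 1.3 = $124,956.
Defendant has surrendered passport (−40%): $124,956 × 0.6 = $74,973.60.
$74,973.60 is within the $275,000 maximum.
Rounded to the nearest dollar: $74,974.

$74,974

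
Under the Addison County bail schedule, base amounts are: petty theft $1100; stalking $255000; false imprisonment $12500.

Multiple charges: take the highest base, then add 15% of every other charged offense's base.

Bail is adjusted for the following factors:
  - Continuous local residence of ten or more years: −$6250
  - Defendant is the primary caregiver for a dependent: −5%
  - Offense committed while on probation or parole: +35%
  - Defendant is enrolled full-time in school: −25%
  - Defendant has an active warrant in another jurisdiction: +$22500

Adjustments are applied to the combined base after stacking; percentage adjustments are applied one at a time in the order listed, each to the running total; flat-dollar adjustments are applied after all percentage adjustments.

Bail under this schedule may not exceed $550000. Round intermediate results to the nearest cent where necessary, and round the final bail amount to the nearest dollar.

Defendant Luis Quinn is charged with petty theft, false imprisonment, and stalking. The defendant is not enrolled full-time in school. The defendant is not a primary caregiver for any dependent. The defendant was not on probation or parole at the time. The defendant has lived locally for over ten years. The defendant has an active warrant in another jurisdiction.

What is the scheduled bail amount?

$273290

Base amounts from the schedule: petty theft $1100; false imprisonment $12500; stalking $255000.
Stacking rule: highest base plus 15% of each additional charge. Highest is stalking at $255000. Additional: $1100 × 15% = $165; $12500 × 15% = $1875. Combined base = $255000 + $2040 = $257040.
Continuous local residence of ten or more years (−$6250 flat): $257040 − $6250 = $250790.
Defendant has an active warrant in another jurisdiction (+$22500 flat): $250790 + $22500 = $273290.
$273290 is within the $550000 maximum.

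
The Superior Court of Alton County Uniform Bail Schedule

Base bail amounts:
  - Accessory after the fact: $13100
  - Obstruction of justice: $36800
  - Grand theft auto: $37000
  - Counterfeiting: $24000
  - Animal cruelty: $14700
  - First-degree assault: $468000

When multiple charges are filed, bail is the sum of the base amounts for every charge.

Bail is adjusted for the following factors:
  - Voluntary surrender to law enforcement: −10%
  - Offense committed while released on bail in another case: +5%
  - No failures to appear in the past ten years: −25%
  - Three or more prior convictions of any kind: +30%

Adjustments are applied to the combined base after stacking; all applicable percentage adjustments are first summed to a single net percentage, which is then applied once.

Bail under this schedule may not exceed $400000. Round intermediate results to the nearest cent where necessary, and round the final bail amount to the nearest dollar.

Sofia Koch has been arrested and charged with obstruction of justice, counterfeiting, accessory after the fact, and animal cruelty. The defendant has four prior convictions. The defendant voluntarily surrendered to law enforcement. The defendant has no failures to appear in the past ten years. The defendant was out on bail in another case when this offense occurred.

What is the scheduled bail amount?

$88600

Base amounts from the schedule: obstruction of justice $36800; counterfeiting $24000; accessory after the fact $13100; animal cruelty $14700.
Stacking rule: sum of all bases. $36800 + $24000 + $13100 + $14700 = $88600.
Net percentage adjustment: −10% +5% −25% +30% = +0%. $88600 × 1 = $88600.
$88600 is within the $400000 maximum.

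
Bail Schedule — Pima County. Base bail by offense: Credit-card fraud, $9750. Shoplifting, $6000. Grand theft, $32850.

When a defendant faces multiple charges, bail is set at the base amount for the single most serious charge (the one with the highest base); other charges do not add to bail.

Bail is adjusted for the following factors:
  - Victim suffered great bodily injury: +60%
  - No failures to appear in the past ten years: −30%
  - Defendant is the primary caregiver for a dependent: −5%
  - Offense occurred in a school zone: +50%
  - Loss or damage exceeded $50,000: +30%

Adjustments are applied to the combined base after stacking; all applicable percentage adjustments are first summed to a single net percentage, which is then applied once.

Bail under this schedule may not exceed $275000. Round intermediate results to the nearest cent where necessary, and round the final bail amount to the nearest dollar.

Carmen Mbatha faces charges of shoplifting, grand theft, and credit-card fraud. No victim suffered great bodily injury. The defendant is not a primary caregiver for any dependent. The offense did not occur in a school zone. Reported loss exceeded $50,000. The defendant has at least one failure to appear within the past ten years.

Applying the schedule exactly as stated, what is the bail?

Base amounts from the schedule: shoplifting $6000; grand theft $32850; credit-card fraud $9750.
Stacking rule: use the highest base only. Highest is grand theft at $32850. Combined base = $32850.
Loss or damage exceeded $50,000 (+30%): $32850 × 1.3 = $42705.
$42705 is within the $275000 maximum.

$42705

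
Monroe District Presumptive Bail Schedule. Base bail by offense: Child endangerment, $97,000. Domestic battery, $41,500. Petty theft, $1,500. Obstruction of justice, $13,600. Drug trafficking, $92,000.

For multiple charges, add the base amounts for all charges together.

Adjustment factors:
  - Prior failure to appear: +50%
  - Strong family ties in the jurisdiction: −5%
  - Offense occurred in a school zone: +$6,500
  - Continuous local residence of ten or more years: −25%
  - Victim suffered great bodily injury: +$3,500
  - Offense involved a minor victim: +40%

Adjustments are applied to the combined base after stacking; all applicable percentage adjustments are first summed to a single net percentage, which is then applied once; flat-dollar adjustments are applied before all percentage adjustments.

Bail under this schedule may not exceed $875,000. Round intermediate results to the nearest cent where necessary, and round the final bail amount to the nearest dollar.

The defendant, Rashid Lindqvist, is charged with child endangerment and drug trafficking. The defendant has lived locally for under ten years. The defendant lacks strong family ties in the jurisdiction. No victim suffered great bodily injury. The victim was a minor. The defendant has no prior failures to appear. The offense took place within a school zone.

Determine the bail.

Base amounts from the schedule: child endangerment $97,000; drug trafficking $92,000.
Stacking rule: sum of all bases. $97,000 + $92,000 = $189,000.
Offense occurred in a school zone (+$6,500 flat): $189,000 + $6,500 = $195,500.
Offense involved a minor victim (+40%): $195,500 × 1.4 = $273,700.
$273,700 is within the $875,000 maximum.

$273,700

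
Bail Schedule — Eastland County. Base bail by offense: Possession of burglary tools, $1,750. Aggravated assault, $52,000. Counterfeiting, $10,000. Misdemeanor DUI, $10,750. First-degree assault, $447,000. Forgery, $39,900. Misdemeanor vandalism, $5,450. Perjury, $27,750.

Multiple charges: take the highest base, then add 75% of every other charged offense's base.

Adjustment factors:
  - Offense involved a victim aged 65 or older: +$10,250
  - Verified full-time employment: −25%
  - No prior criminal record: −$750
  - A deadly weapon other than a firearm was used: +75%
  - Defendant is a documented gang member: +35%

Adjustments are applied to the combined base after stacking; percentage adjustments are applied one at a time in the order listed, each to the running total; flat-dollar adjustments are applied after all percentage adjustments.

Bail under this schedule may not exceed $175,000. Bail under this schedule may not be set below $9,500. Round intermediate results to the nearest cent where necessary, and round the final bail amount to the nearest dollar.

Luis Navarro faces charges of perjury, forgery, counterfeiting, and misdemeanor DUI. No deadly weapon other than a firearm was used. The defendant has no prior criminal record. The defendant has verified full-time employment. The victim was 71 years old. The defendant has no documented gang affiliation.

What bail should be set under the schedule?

$66,706

Base amounts from the schedule: perjury $27,750; forgery $39,900; counterfeiting $10,000; misdemeanor DUI $10,750.
Stacking rule: highest base plus 75% of each additional charge. Highest is forgery at $39,900. Additional: $27,750 × 75% = $20,812.50; $10,000 × 75% = $7,500; $10,750 × 75% = $8,062.50. Combined base = $39,900 + $36,375 = $76,275.
Verified full-time employment (−25%): $76,275 × 0.75 = $57,206.25.
Offense involved a victim aged 65 or older (+$10,250 flat): $57,206.25 + $10,250 = $67,456.25.
No prior criminal record (−$750 flat): $67,456.25 − $750 = $66,706.25.
$66,706.25 is within the $175,000 maximum.
$66,706.25 is at or above the $9,500 minimum.
Rounded to the nearest dollar: $66,706.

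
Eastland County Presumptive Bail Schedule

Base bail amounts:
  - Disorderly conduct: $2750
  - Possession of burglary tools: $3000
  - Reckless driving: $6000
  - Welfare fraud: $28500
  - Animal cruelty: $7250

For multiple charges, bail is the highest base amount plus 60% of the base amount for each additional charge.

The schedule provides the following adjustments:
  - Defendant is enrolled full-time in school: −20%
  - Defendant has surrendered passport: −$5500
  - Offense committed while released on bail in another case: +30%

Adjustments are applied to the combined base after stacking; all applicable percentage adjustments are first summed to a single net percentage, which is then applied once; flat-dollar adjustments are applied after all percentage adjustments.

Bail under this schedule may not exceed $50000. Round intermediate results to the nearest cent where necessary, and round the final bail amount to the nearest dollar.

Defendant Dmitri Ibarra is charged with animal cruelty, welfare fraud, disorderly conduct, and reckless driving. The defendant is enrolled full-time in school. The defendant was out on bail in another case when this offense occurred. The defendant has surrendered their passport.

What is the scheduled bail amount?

Base amounts from the schedule: animal cruelty $7250; welfare fraud $28500; disorderly conduct $2750; reckless driving $6000.
Stacking rule: highest base plus 60% of each additional charge. Highest is welfare fraud at $28500. Additional: $7250 × 60% = $4350; $2750 × 60% = $1650; $6000 × 60% = $3600. Combined base = $28500 + $9600 = $38100.
Net percentage adjustment: −20% +30% = +10%. $38100 × 1.1 = $41910.
Defendant has surrendered passport (−$5500 flat): $41910 − $5500 = $36410.
$36410 is within the $50000 maximum.

$36410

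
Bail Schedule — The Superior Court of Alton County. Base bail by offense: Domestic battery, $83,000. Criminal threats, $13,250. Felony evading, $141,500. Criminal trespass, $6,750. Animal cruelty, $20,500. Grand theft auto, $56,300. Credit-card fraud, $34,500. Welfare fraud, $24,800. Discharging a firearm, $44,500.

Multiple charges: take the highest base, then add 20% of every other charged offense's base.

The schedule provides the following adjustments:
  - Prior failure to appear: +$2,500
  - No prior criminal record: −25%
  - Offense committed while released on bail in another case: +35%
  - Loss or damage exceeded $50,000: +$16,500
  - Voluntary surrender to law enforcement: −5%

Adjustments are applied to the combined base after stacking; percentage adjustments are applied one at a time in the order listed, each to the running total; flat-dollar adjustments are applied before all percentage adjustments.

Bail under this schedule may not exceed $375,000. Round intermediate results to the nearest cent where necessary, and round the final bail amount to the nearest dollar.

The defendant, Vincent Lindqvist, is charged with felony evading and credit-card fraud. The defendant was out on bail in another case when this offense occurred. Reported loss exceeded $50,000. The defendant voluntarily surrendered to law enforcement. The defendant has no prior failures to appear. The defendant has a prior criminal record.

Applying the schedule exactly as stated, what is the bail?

$211,484

Base amounts from the schedule: felony evading $141,500; credit-card fraud $34,500.
Stacking rule: highest base plus 20% of each additional charge. Highest is felony evading at $141,500. Additional: $34,500 × 20% = $6,900. Combined base = $141,500 + $6,900 = $148,400.
Loss or damage exceeded $50,000 (+$16,500 flat): $148,400 + $16,500 = $164,900.
Offense committed while released on bail in another case (+35%): $164,900 × 1.35 = $222,615.
Voluntary surrender to law enforcement (−5%): $222,615 × 0.95 = $211,484.25.
$211,484.25 is within the $375,000 maximum.
Rounded to the nearest dollar: $211,484.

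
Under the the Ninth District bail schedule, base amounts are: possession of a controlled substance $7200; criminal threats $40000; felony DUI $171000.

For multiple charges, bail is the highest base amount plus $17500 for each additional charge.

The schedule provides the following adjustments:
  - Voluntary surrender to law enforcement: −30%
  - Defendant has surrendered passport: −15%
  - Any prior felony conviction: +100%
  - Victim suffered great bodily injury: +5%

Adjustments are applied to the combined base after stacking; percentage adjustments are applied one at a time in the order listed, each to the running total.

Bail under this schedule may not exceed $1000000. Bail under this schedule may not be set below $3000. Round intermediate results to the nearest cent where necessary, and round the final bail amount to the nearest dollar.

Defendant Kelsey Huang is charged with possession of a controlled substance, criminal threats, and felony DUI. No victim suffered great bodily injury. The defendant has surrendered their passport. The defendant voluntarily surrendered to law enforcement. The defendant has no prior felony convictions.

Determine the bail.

Base amounts from the schedule: possession of a controlled substance $7200; criminal threats $40000; felony DUI $171000.
Stacking rule: highest base plus $17500 per additional charge. Highest is felony DUI at $171000; 2 additional charges → +$35000. Combined base = $206000.
Voluntary surrender to law enforcement (−30%): $206000 × 0.7 = $144200.
Defendant has surrendered passport (−15%): $144200 × 0.85 = $122570.
$122570 is within the $1000000 maximum.
$122570 is at or above the $3000 minimum.

$122570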